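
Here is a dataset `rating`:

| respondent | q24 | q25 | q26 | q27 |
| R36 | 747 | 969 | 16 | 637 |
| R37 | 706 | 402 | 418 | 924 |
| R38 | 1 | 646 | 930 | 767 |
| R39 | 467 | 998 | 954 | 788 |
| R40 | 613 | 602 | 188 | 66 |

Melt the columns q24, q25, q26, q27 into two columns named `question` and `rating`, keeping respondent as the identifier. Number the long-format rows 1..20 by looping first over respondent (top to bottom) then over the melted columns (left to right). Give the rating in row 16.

788

20 rows total (5 × 4). Row 16: index ⌊(16-1)/4⌋ = 3 into respondent → R39; (16-1) mod 4 = 3 into the melted columns → q27.
So row 16 is (R39, q27, 788); rating = 788.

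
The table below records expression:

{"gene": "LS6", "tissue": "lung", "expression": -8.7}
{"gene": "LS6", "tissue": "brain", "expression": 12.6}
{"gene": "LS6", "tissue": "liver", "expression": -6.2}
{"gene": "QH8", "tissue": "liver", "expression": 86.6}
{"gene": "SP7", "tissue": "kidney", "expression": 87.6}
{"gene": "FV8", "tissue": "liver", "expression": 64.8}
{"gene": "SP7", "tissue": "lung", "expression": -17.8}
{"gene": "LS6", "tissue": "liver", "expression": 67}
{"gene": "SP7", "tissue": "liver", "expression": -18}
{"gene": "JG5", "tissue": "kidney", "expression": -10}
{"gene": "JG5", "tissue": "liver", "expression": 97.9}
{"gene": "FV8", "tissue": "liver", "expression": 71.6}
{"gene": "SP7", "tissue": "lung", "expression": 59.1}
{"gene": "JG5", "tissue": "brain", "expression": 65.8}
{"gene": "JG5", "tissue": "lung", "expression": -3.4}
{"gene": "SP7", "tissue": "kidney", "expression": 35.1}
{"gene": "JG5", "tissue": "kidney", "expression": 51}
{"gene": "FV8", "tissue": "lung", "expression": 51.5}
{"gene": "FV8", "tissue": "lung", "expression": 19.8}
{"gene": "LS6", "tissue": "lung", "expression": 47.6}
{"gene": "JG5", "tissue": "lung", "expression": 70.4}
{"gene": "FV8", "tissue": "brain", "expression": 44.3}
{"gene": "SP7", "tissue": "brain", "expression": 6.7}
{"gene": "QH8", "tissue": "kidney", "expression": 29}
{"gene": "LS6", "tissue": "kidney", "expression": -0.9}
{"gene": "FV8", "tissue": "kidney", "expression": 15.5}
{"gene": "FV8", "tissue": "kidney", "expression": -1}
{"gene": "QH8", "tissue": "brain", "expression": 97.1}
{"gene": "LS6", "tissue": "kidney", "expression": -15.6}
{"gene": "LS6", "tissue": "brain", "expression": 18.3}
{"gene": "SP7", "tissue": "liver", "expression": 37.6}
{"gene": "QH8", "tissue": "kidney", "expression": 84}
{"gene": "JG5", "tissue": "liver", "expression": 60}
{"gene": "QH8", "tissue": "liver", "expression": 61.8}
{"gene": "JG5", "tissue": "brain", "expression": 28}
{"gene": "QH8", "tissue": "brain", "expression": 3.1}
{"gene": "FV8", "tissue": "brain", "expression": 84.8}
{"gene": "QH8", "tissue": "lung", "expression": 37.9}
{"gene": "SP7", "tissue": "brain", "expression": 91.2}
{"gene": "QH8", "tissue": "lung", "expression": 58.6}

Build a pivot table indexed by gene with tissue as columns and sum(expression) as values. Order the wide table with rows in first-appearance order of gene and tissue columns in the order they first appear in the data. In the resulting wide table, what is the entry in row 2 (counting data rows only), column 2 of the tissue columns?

With rows in first-appearance order of gene, row 2 is gene=QH8. tissue columns in first-appearance order: lung, brain, liver, kidney; column 2 is brain.
Long rows with gene=QH8, tissue=brain: 97.1 + 3.1 = 100.2.

100.2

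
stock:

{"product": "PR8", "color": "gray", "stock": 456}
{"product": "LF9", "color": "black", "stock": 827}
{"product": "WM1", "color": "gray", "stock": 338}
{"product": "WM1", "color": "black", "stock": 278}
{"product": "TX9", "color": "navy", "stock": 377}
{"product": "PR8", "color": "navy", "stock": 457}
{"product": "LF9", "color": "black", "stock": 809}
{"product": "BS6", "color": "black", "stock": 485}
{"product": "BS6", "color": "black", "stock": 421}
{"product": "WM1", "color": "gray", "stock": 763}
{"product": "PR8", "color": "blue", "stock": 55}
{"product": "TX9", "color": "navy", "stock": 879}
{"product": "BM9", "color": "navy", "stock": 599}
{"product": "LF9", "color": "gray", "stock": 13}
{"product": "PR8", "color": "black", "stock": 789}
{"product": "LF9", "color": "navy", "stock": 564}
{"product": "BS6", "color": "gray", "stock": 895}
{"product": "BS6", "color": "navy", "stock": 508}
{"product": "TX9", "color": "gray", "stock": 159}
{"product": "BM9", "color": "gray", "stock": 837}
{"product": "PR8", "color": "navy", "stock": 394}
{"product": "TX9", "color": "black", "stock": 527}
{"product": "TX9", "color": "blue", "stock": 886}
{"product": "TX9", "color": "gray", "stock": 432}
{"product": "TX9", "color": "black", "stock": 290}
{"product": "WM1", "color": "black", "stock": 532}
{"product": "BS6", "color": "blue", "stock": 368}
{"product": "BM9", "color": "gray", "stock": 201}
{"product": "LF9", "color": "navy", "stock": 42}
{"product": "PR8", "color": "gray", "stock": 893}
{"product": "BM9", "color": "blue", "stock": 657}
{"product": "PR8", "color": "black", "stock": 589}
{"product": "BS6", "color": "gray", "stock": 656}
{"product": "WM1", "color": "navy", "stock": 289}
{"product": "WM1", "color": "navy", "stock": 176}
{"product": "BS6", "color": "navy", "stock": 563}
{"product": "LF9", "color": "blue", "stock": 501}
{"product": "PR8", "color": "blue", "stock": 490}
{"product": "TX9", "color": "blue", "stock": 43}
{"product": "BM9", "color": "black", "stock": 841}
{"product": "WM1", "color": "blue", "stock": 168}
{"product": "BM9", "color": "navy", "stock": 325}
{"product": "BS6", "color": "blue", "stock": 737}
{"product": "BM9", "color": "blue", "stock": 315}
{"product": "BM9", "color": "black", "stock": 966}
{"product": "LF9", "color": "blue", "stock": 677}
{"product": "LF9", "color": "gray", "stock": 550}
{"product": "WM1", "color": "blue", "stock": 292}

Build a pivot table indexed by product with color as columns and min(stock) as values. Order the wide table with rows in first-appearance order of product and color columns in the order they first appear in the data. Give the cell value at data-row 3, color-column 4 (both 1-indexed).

168

With rows in first-appearance order of product, row 3 is product=WM1. color columns in first-appearance order: gray, black, navy, blue; column 4 is blue.
Long rows with product=WM1, color=blue: min(168, 292) = 168.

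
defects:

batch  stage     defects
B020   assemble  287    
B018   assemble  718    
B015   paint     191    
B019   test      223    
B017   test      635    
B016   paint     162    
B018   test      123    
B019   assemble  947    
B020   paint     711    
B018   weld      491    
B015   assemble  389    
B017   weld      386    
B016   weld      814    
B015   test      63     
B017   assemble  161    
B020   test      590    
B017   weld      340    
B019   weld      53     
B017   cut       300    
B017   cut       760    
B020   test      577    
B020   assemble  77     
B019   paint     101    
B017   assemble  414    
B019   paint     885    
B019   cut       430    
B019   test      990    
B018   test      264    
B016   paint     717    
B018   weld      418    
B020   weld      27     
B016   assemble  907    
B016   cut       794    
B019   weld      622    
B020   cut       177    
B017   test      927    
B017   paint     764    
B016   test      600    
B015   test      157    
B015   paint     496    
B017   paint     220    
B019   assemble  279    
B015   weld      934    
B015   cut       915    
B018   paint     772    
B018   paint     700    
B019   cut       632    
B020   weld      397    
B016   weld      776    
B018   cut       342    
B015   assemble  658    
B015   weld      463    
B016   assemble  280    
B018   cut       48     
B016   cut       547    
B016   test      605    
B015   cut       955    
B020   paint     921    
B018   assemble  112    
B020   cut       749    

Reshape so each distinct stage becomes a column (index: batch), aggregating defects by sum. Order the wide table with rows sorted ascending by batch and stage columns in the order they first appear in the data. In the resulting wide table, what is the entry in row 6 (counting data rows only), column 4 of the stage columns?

424

With rows sorted ascending by batch, row 6 is batch=B020. stage columns in first-appearance order: assemble, paint, test, weld, cut; column 4 is weld.
Long rows with batch=B020, stage=weld: 27 + 397 = 424.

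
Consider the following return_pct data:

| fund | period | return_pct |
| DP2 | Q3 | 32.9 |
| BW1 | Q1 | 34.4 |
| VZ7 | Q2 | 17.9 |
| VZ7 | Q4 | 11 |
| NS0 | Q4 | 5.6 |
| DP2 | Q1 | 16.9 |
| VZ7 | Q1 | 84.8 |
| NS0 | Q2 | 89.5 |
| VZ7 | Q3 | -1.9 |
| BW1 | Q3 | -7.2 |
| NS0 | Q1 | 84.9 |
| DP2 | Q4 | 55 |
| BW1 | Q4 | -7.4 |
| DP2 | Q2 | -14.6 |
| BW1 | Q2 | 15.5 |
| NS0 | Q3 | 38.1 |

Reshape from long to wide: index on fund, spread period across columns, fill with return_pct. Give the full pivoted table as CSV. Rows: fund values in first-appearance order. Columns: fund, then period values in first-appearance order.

Columns: fund plus the 4 distinct period values (Q3, Q1, Q2, Q4).
For example, row DP2 column Q3 takes return_pct=32.9 from the long row (DP2, Q3).

fund,Q3,Q1,Q2,Q4
DP2,32.9,16.9,-14.6,55
BW1,-7.2,34.4,15.5,-7.4
VZ7,-1.9,84.8,17.9,11
NS0,38.1,84.9,89.5,5.6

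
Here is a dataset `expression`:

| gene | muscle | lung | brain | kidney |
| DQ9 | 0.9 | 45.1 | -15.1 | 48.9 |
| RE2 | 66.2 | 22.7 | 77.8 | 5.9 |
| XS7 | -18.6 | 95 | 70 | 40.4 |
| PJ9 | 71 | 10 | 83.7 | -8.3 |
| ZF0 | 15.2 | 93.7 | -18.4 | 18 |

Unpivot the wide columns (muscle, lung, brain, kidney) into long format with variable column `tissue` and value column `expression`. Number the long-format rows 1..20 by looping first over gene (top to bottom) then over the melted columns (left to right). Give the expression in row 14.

10

20 rows total (5 × 4). Row 14: index ⌊(14-1)/4⌋ = 3 into gene → PJ9; (14-1) mod 4 = 1 into the melted columns → lung.
So row 14 is (PJ9, lung, 10); expression = 10.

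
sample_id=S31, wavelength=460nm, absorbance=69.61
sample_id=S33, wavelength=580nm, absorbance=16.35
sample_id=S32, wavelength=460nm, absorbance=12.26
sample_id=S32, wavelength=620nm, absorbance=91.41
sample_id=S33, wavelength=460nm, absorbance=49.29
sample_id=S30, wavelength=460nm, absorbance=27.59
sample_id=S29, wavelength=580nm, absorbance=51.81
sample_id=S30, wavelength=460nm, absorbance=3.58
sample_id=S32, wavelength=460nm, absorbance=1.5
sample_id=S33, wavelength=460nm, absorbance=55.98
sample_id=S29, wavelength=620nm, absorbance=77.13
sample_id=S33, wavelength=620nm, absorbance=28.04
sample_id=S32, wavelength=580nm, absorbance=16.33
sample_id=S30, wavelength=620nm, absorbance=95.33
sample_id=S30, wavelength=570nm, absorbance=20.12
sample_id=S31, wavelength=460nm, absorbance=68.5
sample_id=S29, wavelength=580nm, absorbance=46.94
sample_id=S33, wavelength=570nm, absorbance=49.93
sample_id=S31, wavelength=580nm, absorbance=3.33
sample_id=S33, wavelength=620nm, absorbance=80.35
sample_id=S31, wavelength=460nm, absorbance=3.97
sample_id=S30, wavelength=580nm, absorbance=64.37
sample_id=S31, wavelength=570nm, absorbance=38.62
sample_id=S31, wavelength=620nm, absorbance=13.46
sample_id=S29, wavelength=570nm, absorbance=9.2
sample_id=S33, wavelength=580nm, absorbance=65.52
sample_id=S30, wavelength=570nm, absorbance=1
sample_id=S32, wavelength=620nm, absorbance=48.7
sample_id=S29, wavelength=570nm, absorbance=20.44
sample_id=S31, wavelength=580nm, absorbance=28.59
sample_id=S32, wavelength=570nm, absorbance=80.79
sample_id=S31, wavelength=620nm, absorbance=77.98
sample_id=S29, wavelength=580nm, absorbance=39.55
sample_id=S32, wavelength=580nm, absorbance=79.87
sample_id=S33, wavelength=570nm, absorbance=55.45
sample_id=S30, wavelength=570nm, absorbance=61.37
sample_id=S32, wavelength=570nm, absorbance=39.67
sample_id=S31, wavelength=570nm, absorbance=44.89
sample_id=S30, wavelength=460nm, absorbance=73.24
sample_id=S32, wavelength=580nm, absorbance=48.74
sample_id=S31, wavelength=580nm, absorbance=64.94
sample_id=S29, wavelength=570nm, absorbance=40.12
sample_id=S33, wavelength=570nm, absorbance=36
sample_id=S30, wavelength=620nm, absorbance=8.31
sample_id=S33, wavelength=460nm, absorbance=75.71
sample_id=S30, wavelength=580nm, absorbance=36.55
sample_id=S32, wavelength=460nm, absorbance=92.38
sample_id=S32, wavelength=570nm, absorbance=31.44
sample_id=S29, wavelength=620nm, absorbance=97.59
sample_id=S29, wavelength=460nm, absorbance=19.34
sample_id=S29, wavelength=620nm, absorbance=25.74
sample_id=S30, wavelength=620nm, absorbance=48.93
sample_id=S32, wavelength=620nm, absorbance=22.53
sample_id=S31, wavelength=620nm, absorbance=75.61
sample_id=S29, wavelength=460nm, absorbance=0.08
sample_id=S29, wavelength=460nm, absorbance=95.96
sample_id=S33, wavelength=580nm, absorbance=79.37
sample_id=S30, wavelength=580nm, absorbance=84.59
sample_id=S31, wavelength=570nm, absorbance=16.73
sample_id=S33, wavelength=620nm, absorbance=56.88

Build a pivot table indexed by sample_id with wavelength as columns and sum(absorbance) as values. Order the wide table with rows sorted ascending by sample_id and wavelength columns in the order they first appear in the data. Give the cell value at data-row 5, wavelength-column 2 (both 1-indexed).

With rows sorted ascending by sample_id, row 5 is sample_id=S33. wavelength columns in first-appearance order: 460nm, 580nm, 620nm, 570nm; column 2 is 580nm.
Long rows with sample_id=S33, wavelength=580nm: 16.35 + 65.52 + 79.37 = 161.24.

161.24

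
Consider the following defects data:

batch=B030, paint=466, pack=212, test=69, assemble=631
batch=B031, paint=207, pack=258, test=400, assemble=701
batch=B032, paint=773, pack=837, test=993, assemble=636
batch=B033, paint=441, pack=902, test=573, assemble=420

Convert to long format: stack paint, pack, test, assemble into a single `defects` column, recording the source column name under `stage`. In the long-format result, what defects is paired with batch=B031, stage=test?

Unpivoting turns each (batch, wide-column) pair into one long row.
The wide cell at row B031, column test holds 400, so the long row (B031, test) has defects=400.

400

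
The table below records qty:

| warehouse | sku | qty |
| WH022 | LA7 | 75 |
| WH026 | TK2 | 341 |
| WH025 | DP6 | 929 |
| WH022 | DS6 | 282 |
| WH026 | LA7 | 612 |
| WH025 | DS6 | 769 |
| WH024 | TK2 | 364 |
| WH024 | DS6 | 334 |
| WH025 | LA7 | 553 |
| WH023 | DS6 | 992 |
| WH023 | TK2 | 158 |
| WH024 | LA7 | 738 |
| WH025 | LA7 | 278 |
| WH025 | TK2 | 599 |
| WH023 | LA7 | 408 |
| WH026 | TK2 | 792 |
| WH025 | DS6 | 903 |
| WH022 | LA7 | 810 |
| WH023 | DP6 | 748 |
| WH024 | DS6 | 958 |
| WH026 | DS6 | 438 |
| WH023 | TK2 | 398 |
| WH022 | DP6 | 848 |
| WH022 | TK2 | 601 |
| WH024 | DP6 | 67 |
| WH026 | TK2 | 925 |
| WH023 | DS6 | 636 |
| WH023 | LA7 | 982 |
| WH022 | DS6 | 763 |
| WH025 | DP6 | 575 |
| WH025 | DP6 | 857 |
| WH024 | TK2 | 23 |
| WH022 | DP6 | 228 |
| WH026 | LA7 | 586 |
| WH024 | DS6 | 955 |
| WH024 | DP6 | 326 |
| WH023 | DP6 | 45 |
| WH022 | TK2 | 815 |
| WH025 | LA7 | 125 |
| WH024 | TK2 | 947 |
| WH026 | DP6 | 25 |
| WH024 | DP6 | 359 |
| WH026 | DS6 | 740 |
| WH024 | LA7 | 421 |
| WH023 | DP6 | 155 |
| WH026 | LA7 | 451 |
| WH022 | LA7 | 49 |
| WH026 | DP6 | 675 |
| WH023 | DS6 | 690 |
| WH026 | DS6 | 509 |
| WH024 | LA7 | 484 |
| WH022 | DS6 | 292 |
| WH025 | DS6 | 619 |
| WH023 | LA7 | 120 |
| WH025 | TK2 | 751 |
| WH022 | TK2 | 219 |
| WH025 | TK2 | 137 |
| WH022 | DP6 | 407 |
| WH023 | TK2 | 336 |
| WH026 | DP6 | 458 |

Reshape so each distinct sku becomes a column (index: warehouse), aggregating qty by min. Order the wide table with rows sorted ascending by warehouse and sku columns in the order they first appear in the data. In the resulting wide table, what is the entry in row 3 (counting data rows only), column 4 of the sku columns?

334

With rows sorted ascending by warehouse, row 3 is warehouse=WH024. sku columns in first-appearance order: LA7, TK2, DP6, DS6; column 4 is DS6.
Long rows with warehouse=WH024, sku=DS6: min(334, 958, 955) = 334.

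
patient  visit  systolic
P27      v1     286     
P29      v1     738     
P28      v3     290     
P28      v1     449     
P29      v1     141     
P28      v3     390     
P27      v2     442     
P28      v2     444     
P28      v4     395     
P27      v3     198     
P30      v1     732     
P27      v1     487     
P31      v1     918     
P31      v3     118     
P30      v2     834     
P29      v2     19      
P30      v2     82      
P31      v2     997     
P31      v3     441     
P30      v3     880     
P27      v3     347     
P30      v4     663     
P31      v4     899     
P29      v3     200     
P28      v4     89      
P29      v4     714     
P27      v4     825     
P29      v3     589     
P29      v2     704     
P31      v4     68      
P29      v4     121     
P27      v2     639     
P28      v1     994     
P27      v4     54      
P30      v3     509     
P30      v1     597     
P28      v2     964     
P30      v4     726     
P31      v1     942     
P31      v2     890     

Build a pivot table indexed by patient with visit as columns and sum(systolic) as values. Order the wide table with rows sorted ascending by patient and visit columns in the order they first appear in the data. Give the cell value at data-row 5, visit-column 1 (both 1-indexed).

With rows sorted ascending by patient, row 5 is patient=P31. visit columns in first-appearance order: v1, v3, v2, v4; column 1 is v1.
Long rows with patient=P31, visit=v1: 918 + 942 = 1860.

1860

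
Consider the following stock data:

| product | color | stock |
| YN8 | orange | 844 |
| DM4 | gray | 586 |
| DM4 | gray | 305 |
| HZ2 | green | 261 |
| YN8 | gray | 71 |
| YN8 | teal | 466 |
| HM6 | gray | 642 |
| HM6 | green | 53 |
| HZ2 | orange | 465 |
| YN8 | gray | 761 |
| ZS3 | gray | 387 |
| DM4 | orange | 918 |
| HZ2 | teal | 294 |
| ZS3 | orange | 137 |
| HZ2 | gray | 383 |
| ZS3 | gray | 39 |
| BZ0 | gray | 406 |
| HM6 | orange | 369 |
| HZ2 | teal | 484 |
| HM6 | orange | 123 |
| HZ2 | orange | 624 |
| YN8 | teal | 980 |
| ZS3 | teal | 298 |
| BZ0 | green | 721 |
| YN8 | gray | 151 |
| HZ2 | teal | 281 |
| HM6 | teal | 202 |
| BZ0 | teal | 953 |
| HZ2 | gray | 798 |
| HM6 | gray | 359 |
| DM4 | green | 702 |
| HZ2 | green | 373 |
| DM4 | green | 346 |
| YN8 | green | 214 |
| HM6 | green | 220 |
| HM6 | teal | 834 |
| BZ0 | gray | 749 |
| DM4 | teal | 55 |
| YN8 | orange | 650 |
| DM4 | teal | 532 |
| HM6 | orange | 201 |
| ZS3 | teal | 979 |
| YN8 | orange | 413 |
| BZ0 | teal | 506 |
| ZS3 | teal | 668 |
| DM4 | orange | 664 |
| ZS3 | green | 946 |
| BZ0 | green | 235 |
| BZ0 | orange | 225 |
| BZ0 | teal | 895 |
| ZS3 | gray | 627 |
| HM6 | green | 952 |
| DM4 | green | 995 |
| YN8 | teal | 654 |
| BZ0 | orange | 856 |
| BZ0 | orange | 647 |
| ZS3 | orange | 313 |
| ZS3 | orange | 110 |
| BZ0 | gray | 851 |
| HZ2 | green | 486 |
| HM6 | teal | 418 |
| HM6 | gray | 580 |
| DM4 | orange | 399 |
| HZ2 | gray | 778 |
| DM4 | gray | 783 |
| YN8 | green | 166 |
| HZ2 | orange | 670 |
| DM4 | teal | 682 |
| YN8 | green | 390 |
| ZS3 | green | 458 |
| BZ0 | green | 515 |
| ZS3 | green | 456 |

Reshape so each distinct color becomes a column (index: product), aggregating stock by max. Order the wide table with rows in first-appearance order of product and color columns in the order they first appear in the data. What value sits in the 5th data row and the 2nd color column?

With rows in first-appearance order of product, row 5 is product=ZS3. color columns in first-appearance order: orange, gray, green, teal; column 2 is gray.
Long rows with product=ZS3, color=gray: max(387, 39, 627) = 627.

627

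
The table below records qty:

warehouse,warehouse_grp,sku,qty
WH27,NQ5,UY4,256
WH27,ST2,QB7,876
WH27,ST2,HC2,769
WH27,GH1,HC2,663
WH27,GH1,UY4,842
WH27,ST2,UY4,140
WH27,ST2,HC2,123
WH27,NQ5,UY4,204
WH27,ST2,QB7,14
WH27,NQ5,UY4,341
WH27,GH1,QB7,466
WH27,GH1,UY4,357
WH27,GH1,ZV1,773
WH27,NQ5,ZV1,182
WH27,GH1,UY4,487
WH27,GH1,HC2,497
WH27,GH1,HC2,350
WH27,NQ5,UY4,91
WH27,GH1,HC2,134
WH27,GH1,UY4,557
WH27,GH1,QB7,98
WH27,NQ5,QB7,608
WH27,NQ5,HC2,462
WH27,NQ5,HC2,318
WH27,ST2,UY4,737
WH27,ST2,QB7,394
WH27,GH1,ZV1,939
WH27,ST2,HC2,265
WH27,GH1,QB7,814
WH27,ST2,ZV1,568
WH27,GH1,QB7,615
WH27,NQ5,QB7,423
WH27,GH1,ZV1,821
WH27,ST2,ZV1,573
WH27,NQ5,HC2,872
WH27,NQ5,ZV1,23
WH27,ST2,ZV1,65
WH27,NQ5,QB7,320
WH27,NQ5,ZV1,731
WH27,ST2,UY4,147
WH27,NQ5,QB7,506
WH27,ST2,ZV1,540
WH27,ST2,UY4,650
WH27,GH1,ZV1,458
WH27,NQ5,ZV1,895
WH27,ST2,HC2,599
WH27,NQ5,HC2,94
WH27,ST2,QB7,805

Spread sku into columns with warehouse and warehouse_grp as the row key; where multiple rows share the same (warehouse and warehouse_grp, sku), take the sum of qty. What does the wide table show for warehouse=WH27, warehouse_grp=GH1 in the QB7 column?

1993

Rows with warehouse=WH27, warehouse_grp=GH1 and sku=QB7: qty values are 466, 98, 814, 615.
466 + 98 + 814 + 615 = 1993.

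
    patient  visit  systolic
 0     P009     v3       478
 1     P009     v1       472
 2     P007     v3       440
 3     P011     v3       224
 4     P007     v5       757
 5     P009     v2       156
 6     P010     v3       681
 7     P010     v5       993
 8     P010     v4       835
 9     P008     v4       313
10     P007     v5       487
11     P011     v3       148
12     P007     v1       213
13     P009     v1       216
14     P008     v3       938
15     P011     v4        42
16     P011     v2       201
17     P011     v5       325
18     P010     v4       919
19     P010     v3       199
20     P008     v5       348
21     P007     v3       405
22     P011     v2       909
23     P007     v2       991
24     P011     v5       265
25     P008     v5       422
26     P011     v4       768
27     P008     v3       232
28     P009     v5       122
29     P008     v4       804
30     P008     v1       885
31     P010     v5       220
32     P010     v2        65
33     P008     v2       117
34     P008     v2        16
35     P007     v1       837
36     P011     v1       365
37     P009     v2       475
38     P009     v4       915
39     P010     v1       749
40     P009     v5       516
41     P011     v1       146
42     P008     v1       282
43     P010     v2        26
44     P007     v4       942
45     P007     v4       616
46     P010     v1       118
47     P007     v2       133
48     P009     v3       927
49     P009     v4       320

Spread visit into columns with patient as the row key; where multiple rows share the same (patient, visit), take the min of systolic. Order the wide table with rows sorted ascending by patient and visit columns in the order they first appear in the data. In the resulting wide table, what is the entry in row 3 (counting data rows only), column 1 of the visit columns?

478

With rows sorted ascending by patient, row 3 is patient=P009. visit columns in first-appearance order: v3, v1, v5, v2, v4; column 1 is v3.
Long rows with patient=P009, visit=v3: min(478, 927) = 478.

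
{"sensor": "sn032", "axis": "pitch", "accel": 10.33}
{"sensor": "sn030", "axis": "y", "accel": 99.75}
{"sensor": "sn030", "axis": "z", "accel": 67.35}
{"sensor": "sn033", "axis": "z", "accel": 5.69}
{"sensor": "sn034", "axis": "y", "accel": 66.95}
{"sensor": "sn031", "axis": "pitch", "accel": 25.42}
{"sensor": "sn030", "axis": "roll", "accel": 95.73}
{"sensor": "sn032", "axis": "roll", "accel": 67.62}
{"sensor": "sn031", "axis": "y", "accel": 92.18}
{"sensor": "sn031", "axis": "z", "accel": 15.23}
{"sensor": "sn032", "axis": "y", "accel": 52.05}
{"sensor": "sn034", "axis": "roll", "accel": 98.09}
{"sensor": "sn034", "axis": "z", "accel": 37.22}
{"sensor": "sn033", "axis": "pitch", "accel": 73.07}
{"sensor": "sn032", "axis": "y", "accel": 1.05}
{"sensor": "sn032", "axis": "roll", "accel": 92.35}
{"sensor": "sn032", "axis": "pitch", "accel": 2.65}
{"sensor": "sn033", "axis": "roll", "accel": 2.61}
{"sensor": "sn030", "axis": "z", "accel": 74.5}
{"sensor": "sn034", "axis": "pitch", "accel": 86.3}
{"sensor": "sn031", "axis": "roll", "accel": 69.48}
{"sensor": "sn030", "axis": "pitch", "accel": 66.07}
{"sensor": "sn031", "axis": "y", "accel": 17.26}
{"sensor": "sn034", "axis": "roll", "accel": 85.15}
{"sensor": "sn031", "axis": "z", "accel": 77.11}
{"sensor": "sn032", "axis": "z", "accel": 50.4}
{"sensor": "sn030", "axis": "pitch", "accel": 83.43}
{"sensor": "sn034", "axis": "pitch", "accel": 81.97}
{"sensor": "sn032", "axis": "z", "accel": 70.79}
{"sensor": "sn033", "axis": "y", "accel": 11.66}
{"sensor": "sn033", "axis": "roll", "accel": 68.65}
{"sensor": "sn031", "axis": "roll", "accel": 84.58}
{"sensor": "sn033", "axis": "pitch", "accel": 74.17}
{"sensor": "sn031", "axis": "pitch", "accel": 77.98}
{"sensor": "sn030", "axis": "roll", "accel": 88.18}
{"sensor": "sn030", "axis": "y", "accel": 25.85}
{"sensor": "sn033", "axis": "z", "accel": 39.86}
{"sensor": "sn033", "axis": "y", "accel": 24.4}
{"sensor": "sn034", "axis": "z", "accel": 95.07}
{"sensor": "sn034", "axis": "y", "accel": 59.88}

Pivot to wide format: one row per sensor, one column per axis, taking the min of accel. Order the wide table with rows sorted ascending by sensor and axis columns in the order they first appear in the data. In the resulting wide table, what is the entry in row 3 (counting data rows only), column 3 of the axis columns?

With rows sorted ascending by sensor, row 3 is sensor=sn032. axis columns in first-appearance order: pitch, y, z, roll; column 3 is z.
Long rows with sensor=sn032, axis=z: min(50.4, 70.79) = 50.4.

50.4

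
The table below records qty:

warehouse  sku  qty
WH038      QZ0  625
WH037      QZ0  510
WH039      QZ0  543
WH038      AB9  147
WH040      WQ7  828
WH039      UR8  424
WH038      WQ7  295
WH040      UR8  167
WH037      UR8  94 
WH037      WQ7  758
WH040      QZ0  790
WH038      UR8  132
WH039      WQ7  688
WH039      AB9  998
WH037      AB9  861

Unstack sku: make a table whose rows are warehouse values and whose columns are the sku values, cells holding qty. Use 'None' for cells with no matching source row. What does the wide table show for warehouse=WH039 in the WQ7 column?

The long row with warehouse=WH039, sku=WQ7 has qty=688.

688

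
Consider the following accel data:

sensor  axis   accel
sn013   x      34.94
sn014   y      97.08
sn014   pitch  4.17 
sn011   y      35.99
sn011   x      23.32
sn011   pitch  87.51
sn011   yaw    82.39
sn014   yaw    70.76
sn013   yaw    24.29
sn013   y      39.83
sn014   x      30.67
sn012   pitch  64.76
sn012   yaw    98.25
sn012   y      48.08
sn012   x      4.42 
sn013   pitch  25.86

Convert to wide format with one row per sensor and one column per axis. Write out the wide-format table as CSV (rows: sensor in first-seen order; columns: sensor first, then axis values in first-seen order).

sensor,x,y,pitch,yaw
sn013,34.94,39.83,25.86,24.29
sn014,30.67,97.08,4.17,70.76
sn011,23.32,35.99,87.51,82.39
sn012,4.42,48.08,64.76,98.25

Columns: sensor plus the 4 distinct axis values (x, y, pitch, yaw).
For example, row sn013 column x takes accel=34.94 from the long row (sn013, x).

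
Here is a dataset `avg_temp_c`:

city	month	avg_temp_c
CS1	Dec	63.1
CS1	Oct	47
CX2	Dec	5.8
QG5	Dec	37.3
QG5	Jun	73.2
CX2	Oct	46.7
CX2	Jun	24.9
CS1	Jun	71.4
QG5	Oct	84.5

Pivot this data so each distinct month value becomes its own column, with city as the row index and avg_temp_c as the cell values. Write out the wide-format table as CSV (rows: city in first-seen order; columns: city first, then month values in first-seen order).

city,Dec,Oct,Jun
CS1,63.1,47,71.4
CX2,5.8,46.7,24.9
QG5,37.3,84.5,73.2

Columns: city plus the 3 distinct month values (Dec, Oct, Jun).
For example, row CS1 column Dec takes avg_temp_c=63.1 from the long row (CS1, Dec).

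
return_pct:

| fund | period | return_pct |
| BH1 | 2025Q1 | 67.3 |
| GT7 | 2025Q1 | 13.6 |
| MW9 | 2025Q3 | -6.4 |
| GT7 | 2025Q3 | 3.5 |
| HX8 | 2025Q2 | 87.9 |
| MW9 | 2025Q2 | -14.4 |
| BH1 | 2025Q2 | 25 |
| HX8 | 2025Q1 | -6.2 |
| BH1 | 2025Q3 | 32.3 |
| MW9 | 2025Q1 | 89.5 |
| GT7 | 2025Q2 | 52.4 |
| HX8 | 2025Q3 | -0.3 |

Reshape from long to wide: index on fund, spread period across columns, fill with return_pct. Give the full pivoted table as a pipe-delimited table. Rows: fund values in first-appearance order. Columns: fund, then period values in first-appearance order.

Columns: fund plus the 3 distinct period values (2025Q1, 2025Q3, 2025Q2).
For example, row BH1 column 2025Q1 takes return_pct=67.3 from the long row (BH1, 2025Q1).

| fund | 2025Q1 | 2025Q3 | 2025Q2 |
| BH1 | 67.3 | 32.3 | 25 |
| GT7 | 13.6 | 3.5 | 52.4 |
| MW9 | 89.5 | -6.4 | -14.4 |
| HX8 | -6.2 | -0.3 | 87.9 |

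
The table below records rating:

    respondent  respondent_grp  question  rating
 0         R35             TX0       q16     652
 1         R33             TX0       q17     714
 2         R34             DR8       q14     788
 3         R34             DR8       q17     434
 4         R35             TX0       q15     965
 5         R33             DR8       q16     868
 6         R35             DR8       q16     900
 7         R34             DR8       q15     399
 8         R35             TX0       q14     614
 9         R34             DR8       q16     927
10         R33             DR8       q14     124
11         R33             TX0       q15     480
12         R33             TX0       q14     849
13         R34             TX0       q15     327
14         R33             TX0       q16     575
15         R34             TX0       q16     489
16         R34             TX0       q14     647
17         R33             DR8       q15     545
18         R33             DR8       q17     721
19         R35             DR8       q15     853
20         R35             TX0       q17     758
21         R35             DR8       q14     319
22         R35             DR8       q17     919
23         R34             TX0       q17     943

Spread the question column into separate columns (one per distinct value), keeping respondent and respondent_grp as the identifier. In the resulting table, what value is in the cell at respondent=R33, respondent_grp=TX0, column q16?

Wide layout: rows indexed by respondent and respondent_grp, columns are the 4 distinct question values (q16, q17, q14, q15).
Cell (respondent=R33, respondent_grp=TX0, question=q16) draws from the long row where respondent=R33, respondent_grp=TX0 and question=q16, which has rating=575.

575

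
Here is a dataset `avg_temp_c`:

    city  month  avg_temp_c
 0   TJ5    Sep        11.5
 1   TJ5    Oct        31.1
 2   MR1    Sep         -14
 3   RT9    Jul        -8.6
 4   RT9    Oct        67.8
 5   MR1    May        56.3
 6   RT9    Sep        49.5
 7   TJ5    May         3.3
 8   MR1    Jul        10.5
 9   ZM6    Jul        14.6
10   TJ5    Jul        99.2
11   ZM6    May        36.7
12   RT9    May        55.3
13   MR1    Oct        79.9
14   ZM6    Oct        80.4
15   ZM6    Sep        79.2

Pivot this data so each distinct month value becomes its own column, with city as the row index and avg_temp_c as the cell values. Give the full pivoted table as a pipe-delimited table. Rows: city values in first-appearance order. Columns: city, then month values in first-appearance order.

Columns: city plus the 4 distinct month values (Sep, Oct, Jul, May).
For example, row TJ5 column Sep takes avg_temp_c=11.5 from the long row (TJ5, Sep).

| city | Sep | Oct | Jul | May |
| TJ5 | 11.5 | 31.1 | 99.2 | 3.3 |
| MR1 | -14 | 79.9 | 10.5 | 56.3 |
| RT9 | 49.5 | 67.8 | -8.6 | 55.3 |
| ZM6 | 79.2 | 80.4 | 14.6 | 36.7 |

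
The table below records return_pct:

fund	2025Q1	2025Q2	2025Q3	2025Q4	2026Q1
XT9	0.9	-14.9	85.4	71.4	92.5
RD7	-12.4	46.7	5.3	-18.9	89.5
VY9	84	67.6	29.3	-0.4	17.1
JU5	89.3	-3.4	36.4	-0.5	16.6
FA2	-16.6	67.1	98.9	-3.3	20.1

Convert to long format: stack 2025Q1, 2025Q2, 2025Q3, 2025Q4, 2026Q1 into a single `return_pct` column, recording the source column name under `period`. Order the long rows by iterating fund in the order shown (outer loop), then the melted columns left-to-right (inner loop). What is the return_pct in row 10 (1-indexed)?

89.5

25 rows total (5 × 5). Row 10: index ⌊(10-1)/5⌋ = 1 into fund → RD7; (10-1) mod 5 = 4 into the melted columns → 2026Q1.
So row 10 is (RD7, 2026Q1, 89.5); return_pct = 89.5.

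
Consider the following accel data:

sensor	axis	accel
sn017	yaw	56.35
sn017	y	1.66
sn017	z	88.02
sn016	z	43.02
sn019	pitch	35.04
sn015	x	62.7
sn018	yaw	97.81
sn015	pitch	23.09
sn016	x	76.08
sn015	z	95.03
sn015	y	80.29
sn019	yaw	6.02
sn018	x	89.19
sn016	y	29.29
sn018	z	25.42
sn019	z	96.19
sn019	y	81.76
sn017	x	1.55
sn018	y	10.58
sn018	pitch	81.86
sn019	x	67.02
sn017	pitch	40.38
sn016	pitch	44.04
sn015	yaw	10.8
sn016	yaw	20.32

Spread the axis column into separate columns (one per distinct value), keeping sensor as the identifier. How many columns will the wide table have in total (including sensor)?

6

1 column for sensor plus 5 distinct axis values → 6 columns.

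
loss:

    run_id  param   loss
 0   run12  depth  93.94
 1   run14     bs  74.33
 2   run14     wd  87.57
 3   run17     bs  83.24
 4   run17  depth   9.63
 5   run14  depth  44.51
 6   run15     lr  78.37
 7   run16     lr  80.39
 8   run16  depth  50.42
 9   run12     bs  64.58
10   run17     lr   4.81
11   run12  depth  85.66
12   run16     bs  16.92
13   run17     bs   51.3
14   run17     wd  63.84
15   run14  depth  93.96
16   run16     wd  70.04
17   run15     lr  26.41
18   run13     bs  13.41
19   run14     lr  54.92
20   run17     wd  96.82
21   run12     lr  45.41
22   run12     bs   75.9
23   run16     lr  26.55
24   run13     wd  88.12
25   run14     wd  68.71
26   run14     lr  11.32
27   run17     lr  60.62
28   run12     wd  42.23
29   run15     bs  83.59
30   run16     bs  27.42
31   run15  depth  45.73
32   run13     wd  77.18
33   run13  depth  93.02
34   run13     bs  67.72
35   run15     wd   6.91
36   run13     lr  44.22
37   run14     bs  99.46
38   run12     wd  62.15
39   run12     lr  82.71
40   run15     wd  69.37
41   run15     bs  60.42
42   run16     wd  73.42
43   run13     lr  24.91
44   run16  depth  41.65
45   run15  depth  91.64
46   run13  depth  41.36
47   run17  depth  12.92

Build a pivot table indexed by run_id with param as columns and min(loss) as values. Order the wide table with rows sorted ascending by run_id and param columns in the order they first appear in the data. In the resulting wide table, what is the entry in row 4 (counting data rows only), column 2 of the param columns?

60.42

With rows sorted ascending by run_id, row 4 is run_id=run15. param columns in first-appearance order: depth, bs, wd, lr; column 2 is bs.
Long rows with run_id=run15, param=bs: min(83.59, 60.42) = 60.42.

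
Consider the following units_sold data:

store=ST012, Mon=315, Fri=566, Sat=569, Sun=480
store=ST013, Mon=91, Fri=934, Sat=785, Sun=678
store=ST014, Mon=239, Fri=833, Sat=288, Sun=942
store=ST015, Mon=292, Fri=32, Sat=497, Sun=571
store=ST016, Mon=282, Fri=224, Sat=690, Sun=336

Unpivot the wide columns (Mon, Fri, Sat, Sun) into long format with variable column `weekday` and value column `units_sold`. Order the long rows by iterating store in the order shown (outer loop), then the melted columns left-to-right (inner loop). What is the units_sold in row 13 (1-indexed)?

20 rows total (5 × 4). Row 13: index ⌊(13-1)/4⌋ = 3 into store → ST015; (13-1) mod 4 = 0 into the melted columns → Mon.
So row 13 is (ST015, Mon, 292); units_sold = 292.

292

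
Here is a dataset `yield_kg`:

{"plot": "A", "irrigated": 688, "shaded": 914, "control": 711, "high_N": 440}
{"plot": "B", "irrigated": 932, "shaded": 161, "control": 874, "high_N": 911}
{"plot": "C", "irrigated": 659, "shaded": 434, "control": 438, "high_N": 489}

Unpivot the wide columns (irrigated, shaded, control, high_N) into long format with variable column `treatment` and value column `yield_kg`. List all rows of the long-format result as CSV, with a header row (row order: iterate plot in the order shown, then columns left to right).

Each (plot, column) pair becomes one row: 3 × 4 = 12 rows.
For example, (A, irrigated) → yield_kg=688.

plot,treatment,yield_kg
A,irrigated,688
A,shaded,914
A,control,711
A,high_N,440
B,irrigated,932
B,shaded,161
B,control,874
B,high_N,911
C,irrigated,659
C,shaded,434
C,control,438
C,high_N,489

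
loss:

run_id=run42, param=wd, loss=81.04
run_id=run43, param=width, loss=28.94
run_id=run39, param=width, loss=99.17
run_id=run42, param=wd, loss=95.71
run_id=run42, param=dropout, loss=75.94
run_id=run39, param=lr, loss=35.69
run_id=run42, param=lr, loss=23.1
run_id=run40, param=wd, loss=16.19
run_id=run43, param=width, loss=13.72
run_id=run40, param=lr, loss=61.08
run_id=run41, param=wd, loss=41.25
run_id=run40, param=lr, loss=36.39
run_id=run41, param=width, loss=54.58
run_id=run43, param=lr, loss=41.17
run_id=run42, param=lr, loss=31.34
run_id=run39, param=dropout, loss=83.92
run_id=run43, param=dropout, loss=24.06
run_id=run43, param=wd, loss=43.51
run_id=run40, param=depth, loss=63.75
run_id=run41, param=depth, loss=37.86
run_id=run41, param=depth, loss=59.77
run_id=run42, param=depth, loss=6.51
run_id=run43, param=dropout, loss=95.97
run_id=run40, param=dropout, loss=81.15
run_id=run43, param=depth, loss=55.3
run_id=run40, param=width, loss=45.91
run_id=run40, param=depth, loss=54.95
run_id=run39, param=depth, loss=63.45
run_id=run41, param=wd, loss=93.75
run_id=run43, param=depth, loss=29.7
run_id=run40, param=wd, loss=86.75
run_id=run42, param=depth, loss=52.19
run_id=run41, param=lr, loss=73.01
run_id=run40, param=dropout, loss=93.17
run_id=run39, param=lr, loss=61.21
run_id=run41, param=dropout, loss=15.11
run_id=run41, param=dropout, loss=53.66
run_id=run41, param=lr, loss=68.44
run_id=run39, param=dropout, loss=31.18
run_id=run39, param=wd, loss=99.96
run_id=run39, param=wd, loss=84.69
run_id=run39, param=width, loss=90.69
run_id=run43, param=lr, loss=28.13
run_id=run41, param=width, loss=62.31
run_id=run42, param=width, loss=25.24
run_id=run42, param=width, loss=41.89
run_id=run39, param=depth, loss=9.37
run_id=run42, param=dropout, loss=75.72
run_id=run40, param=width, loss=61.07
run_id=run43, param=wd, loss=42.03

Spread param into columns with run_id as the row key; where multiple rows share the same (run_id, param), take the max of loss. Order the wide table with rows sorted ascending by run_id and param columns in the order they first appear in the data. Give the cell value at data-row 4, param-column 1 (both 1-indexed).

With rows sorted ascending by run_id, row 4 is run_id=run42. param columns in first-appearance order: wd, width, dropout, lr, depth; column 1 is wd.
Long rows with run_id=run42, param=wd: max(81.04, 95.71) = 95.71.

95.71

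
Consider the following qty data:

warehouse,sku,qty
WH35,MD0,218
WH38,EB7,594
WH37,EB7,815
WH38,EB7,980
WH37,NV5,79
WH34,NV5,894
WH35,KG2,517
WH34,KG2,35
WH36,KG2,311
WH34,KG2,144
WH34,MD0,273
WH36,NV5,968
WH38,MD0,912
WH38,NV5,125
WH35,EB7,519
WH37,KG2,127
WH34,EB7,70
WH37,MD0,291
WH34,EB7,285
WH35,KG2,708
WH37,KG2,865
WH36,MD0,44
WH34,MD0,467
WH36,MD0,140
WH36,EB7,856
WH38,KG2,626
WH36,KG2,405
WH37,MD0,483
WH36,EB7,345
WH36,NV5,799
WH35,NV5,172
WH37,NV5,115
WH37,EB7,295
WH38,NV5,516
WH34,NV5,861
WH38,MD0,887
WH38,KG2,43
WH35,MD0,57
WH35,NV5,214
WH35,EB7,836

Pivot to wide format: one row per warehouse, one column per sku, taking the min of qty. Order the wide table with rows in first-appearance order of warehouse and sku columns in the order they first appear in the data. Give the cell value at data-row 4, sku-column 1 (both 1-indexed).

With rows in first-appearance order of warehouse, row 4 is warehouse=WH34. sku columns in first-appearance order: MD0, EB7, NV5, KG2; column 1 is MD0.
Long rows with warehouse=WH34, sku=MD0: min(273, 467) = 273.

273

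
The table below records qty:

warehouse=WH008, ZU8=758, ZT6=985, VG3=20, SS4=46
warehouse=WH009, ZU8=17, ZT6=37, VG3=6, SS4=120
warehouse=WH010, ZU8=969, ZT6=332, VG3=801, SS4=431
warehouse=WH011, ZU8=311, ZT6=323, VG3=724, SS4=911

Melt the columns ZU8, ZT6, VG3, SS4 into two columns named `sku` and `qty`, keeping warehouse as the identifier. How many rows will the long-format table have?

16

4 warehouse values × 4 melted columns = 16 rows.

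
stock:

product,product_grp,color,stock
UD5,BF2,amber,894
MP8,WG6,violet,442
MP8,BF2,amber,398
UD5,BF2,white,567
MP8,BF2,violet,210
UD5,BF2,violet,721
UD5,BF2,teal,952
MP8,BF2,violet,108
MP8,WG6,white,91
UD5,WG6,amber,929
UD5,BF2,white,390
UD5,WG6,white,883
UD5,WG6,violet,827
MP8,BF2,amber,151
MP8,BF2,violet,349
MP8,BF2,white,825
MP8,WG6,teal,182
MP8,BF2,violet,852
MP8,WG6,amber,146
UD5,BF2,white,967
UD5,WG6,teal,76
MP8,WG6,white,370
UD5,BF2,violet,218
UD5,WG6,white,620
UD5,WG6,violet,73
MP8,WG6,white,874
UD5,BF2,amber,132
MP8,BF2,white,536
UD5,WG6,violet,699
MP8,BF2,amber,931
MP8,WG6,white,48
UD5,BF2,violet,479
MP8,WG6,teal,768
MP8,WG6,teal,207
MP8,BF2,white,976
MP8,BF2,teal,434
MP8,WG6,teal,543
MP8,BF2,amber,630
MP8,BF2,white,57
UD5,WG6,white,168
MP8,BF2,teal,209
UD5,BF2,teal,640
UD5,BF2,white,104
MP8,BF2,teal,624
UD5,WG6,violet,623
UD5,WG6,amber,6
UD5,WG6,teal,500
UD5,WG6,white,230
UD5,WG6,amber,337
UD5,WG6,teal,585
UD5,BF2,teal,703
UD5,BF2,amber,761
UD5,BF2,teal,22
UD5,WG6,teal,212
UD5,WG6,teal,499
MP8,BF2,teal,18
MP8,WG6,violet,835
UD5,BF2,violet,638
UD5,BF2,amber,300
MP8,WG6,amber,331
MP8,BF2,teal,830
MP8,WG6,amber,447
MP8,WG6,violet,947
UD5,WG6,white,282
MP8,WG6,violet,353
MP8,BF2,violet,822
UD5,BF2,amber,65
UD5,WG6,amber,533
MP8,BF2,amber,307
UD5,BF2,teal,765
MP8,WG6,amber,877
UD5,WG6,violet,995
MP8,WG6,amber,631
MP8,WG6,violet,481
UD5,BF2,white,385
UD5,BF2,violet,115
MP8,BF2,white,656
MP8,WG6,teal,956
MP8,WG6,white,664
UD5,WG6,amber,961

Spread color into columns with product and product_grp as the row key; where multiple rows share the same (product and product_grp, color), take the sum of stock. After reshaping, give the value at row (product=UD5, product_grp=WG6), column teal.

Rows with product=UD5, product_grp=WG6 and color=teal: stock values are 76, 500, 585, 212, 499.
76 + 500 + 585 + 212 + 499 = 1872.

1872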